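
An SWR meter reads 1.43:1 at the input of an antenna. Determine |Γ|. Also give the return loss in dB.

|Γ| ≈ 0.177; return loss ≈ 15 dB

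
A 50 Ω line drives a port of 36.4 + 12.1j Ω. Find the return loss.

RL ≈ 13.6 dB

Γ = (-13.6 + j12.1)/(86.4 + j12.1), |Γ| = 0.209
RL = −20·log₁₀|Γ| = −20·log₁₀(0.209)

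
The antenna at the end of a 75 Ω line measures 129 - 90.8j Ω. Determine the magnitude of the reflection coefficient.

|Γ| ≈ 0.473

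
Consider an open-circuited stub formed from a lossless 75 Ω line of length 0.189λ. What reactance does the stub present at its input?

βl = 2π × 0.189 = 68°
tan(βl) = 2.48
For an open-circuited stub, Z_in = −jZ_0·cot(βl) = −jZ_0/tan(βl)

X_in ≈ -30.2 Ω (capacitive)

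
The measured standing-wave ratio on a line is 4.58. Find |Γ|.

|Γ| = (S − 1)/(S + 1) = (4.58 − 1)/(4.58 + 1) = 3.58/5.58

|Γ| ≈ 0.642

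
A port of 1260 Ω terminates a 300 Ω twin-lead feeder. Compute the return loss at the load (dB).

Γ = (1260 − 300)/(1260 + 300) = 0.615
RL = −20·log₁₀|Γ| = −20·log₁₀(0.615)

RL ≈ 4.22 dB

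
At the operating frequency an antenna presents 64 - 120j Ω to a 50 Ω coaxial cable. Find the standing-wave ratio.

VSWR ≈ 6.41

Γ = (Z_L − Z_0)/(Z_L + Z_0) = (14 − j120)/(114 − j120)
|Γ| = 121/166 = 0.73
VSWR = (1 + |Γ|)/(1 − |Γ|) = 1.73/0.27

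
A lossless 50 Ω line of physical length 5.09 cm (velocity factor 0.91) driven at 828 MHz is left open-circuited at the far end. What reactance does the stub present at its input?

X_in ≈ -34.3 Ω (capacitive)

λ = v/f = 0.91·c / 828 MHz = 0.33 m
βl = 2π·l/λ = 2π × 0.154 = 55.6°
tan(βl) = 1.46
For an open-circuited stub, Z_in = −jZ_0·cot(βl) = −jZ_0/tan(βl)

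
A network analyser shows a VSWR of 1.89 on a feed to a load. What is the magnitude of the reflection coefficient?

|Γ| ≈ 0.308

|Γ| = (S − 1)/(S + 1) = (1.89 − 1)/(1.89 + 1) = 0.89/2.89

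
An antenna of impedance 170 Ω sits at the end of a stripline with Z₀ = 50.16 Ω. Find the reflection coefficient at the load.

Γ = (Z_L − Z_0)/(Z_L + Z_0) = (170 − 50.16)/(170 + 50.16) = 119.8/220.2

Γ = 0.544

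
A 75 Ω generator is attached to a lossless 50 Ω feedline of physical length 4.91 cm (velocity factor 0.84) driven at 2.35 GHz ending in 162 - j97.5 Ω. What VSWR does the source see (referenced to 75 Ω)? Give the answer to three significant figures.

λ = v/f = 0.84·c / 2.35 GHz = 0.107 m
βl = 2π·l/λ = 2π × 0.458 = 165°
tan(βl) = -0.271
Z_in = Z_0·(Z_L + jZ_0·tanβl)/(Z_0 + jZ_L·tanβl) = 175 + j90.5 Ω
Γ_s = (Z_in − Z_s)/(Z_in + Z_s) = (100 + j90.5)/(250 + j90.5), |Γ_s| = 0.507
VSWR = (1 + |Γ_s|)/(1 − |Γ_s|)

VSWR ≈ 3.06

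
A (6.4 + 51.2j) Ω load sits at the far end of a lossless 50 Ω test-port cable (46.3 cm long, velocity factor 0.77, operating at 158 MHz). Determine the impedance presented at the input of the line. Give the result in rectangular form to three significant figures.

Z_in ≈ 3.53 − j18.2 Ω

λ = v/f = 0.77·c / 158 MHz = 1.46 m
βl = 2π·l/λ = 2π × 0.317 = 114°
tan(βl) = tan(114°) = -2.25
Z_in = Z_0·(Z_L + jZ_0·tanβl)/(Z_0 + jZ_L·tanβl)
     = 50·(6.4 − j61.1)/(165 − j14.4)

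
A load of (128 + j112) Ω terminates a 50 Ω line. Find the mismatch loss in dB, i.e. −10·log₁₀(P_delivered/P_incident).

mismatch loss ≈ 2.37 dB

Γ = (78 + j112)/(178 + j112), |Γ| = 0.649
|Γ|² = 0.421, so P_del/P_inc = 1 − |Γ|² = 0.579
ML = −10·log₁₀(1 − |Γ|²)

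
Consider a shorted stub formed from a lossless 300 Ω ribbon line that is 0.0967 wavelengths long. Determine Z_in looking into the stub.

Z_in ≈ +j209 Ω

βl = 2π × 0.0967 = 34.8°
tan(βl) = 0.695
For a shorted stub, Z_in = jZ_0·tan(βl)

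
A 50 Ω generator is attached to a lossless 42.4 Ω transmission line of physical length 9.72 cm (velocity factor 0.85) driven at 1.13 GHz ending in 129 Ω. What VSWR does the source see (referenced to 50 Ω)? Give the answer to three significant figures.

VSWR ≈ 2.77

λ = v/f = 0.85·c / 1.13 GHz = 0.226 m
βl = 2π·l/λ = 2π × 0.431 = 155°
tan(βl) = -0.465
Z_in = Z_0·(Z_L + jZ_0·tanβl)/(Z_0 + jZ_L·tanβl) = 52.3 + j54.2 Ω
Γ_s = (Z_in − Z_s)/(Z_in + Z_s) = (2.27 + j54.2)/(102 + j54.2), |Γ_s| = 0.469
VSWR = (1 + |Γ_s|)/(1 − |Γ_s|)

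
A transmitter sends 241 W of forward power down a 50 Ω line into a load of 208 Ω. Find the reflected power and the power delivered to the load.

P_reflected ≈ 90.4 W; P_delivered ≈ 151 W

Γ = (208 − 50)/(208 + 50) = 0.612
|Γ|² = 0.375
P_refl = |Γ|²·P_inc = 90.4 W, P_del = (1 − |Γ|²)·P_inc = 151 W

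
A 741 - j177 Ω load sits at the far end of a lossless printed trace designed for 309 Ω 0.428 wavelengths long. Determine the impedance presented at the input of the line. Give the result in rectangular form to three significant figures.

Z_in ≈ 487 + j334 Ω

βl = 2π × 0.428 = 154°
tan(βl) = tan(154°) = -0.486
Z_in = Z_0·(Z_L + jZ_0·tanβl)/(Z_0 + jZ_L·tanβl)
     = 309·(741 − j327)/(223 − j360)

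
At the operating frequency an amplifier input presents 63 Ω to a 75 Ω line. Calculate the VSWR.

For a purely resistive load, VSWR = R_L/Z_0 or Z_0/R_L (whichever > 1) = 75/63

VSWR ≈ 1.19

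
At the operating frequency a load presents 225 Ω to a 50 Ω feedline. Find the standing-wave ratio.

VSWR ≈ 4.5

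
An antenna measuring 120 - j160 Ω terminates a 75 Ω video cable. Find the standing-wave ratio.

Γ = (Z_L − Z_0)/(Z_L + Z_0) = (45 − j160)/(195 − j160)
|Γ| = 166/252 = 0.659
VSWR = (1 + |Γ|)/(1 − |Γ|) = 1.66/0.341

VSWR ≈ 4.86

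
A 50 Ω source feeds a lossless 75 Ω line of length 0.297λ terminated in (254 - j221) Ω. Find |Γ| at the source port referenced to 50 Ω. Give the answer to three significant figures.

|Γ| ≈ 0.667

βl = 2π × 0.297 = 107°
tan(βl) = -3.29
Z_in = Z_0·(Z_L + jZ_0·tanβl)/(Z_0 + jZ_L·tanβl) = 15 + j34.5 Ω
Γ_s = (Z_in − Z_s)/(Z_in + Z_s) = (-35 + j34.5)/(65 + j34.5), |Γ_s| = 0.667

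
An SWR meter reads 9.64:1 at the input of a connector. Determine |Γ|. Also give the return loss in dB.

|Γ| = (S − 1)/(S + 1) = (9.64 − 1)/(9.64 + 1) = 8.64/10.6
RL = −20·log₁₀|Γ| = −20·log₁₀(0.812)

|Γ| ≈ 0.812; return loss ≈ 1.81 dB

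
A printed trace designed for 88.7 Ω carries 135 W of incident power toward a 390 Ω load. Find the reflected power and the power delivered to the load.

P_reflected ≈ 53.5 W; P_delivered ≈ 81.5 W

Γ = (390 − 88.7)/(390 + 88.7) = 0.629
|Γ|² = 0.396
P_refl = |Γ|²·P_inc = 53.5 W, P_del = (1 − |Γ|²)·P_inc = 81.5 W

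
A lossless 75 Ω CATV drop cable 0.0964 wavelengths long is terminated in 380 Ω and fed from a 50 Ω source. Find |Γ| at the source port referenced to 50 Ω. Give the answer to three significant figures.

βl = 2π × 0.0964 = 34.7°
tan(βl) = 0.693
Z_in = Z_0·(Z_L + jZ_0·tanβl)/(Z_0 + jZ_L·tanβl) = 42.2 − j96.3 Ω
Γ_s = (Z_in − Z_s)/(Z_in + Z_s) = (-7.76 − j96.3)/(92.2 − j96.3), |Γ_s| = 0.724

|Γ| ≈ 0.724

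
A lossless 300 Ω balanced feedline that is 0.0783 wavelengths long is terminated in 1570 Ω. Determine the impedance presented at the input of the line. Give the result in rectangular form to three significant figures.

βl = 2π × 0.0783 = 28.2°
tan(βl) = tan(28.2°) = 0.536
Z_in = Z_0·(Z_L + jZ_0·tanβl)/(Z_0 + jZ_L·tanβl)
     = 300·(1570 + j161)/(300 + j841)

Z_in ≈ 228 − j479 Ω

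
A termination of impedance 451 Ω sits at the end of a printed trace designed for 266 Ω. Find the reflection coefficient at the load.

Γ = 0.258

Γ = (Z_L − Z_0)/(Z_L + Z_0) = (451 − 266)/(451 + 266) = 185/717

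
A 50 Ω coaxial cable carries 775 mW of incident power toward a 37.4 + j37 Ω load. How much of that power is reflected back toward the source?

|Γ| = |(-12.6 + j37)/(87.4 + j37)| = 0.412
|Γ|² = 0.17
P_refl = |Γ|²·P_inc = 131 mW, P_del = (1 − |Γ|²)·P_inc = 644 mW

P_reflected ≈ 131 mW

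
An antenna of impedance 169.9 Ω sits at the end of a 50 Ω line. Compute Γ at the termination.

Γ = 0.545

Γ = (Z_L − Z_0)/(Z_L + Z_0) = (169.9 − 50)/(169.9 + 50) = 119.9/219.9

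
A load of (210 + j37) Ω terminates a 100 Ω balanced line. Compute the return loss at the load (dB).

RL ≈ 8.6 dB

Γ = (110 + j37)/(310 + j37), |Γ| = 0.372
RL = −20·log₁₀|Γ| = −20·log₁₀(0.372)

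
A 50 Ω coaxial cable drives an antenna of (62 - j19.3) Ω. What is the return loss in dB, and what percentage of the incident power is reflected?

Γ = (12 − j19.3)/(112 − j19.3), |Γ| = 0.2
RL = −20·log₁₀(0.2) = 14 dB
P_refl/P_inc = |Γ|² = 0.04

RL ≈ 14 dB; 4% of incident power reflected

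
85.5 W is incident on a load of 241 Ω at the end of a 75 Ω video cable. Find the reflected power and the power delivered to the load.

Γ = (241 − 75)/(241 + 75) = 0.525
|Γ|² = 0.276
P_refl = |Γ|²·P_inc = 23.6 W, P_del = (1 − |Γ|²)·P_inc = 61.9 W

P_reflected ≈ 23.6 W; P_delivered ≈ 61.9 W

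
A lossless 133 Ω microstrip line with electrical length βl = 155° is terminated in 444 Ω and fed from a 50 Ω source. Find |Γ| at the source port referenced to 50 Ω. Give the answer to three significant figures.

|Γ| ≈ 0.768

tan(βl) = -0.466
Z_in = Z_0·(Z_L + jZ_0·tanβl)/(Z_0 + jZ_L·tanβl) = 158 + j184 Ω
Γ_s = (Z_in − Z_s)/(Z_in + Z_s) = (108 + j184)/(208 + j184), |Γ_s| = 0.768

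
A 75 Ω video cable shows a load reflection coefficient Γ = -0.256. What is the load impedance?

Z_L ≈ 44.4 Ω

Z_L = Z_0·(1 + Γ)/(1 − Γ) = 75·(0.744)/(1.26)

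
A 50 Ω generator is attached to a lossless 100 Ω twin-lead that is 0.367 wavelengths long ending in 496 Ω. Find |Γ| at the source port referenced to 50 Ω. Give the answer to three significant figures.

|Γ| ≈ 0.711

βl = 2π × 0.367 = 132°
tan(βl) = -1.11
Z_in = Z_0·(Z_L + jZ_0·tanβl)/(Z_0 + jZ_L·tanβl) = 35.5 + j84 Ω
Γ_s = (Z_in − Z_s)/(Z_in + Z_s) = (-14.5 + j84)/(85.5 + j84), |Γ_s| = 0.711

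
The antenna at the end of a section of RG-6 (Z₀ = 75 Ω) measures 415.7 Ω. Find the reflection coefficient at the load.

Γ = 0.694

Γ = (Z_L − Z_0)/(Z_L + Z_0) = (415.7 − 75)/(415.7 + 75) = 340.7/490.7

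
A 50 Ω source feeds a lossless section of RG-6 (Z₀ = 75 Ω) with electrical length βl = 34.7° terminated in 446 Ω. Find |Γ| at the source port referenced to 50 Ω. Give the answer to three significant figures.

tan(βl) = 0.692
Z_in = Z_0·(Z_L + jZ_0·tanβl)/(Z_0 + jZ_L·tanβl) = 36.7 − j99.4 Ω
Γ_s = (Z_in − Z_s)/(Z_in + Z_s) = (-13.3 − j99.4)/(86.7 − j99.4), |Γ_s| = 0.76

|Γ| ≈ 0.76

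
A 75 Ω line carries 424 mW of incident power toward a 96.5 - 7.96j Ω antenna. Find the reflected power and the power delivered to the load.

|Γ| = |(21.5 − j7.96)/(171.5 − j7.96)| = 0.134
|Γ|² = 0.0178
P_refl = |Γ|²·P_inc = 7.56 mW, P_del = (1 − |Γ|²)·P_inc = 416 mW

P_reflected ≈ 7.56 mW; P_delivered ≈ 416 mW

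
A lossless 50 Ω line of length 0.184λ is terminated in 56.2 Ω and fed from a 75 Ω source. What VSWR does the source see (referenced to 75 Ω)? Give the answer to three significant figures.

βl = 2π × 0.184 = 66.2°
tan(βl) = 2.27
Z_in = Z_0·(Z_L + jZ_0·tanβl)/(Z_0 + jZ_L·tanβl) = 46 − j3.98 Ω
Γ_s = (Z_in − Z_s)/(Z_in + Z_s) = (-29 − j3.98)/(121 − j3.98), |Γ_s| = 0.241
VSWR = (1 + |Γ_s|)/(1 − |Γ_s|)

VSWR ≈ 1.64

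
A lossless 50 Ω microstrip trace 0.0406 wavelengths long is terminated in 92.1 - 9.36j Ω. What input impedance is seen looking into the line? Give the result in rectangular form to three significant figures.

Z_in ≈ 73.9 − j30.3 Ω

βl = 2π × 0.0406 = 14.6°
tan(βl) = tan(14.6°) = 0.261
Z_in = Z_0·(Z_L + jZ_0·tanβl)/(Z_0 + jZ_L·tanβl)
     = 50·(92.1 + j3.68)/(52.4 + j24)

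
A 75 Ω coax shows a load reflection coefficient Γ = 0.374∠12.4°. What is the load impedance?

Z_L = Z_0·(1 + Γ)/(1 − Γ) = 75·(1.37 + j0.0803)/(0.635 − j0.0803)

Z_L ≈ 158 + j29.4 Ω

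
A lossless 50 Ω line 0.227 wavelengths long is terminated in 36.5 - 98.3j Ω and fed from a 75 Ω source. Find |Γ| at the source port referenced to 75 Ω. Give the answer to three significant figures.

βl = 2π × 0.227 = 81.7°
tan(βl) = 6.87
Z_in = Z_0·(Z_L + jZ_0·tanβl)/(Z_0 + jZ_L·tanβl) = 7.47 + j14.3 Ω
Γ_s = (Z_in − Z_s)/(Z_in + Z_s) = (-67.5 + j14.3)/(82.5 + j14.3), |Γ_s| = 0.825

|Γ| ≈ 0.825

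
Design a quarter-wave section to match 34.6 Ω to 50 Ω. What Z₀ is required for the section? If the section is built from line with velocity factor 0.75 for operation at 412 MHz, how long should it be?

Z_qwt = √(Z_0·R_L) = √(50 × 34.6) = √1730
λ = 0.75·c/f = 0.546 m, so l = λ/4 = 0.137 m

Z_qwt ≈ 41.6 Ω; length ≈ 13.7 cm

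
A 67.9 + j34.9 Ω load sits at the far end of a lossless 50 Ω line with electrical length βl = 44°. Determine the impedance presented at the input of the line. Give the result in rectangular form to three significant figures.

Z_in ≈ 71.9 − j33.9 Ω

tan(βl) = tan(44°) = 0.966
Z_in = Z_0·(Z_L + jZ_0·tanβl)/(Z_0 + jZ_L·tanβl)
     = 50·(67.9 + j83.2)/(16.3 + j65.6)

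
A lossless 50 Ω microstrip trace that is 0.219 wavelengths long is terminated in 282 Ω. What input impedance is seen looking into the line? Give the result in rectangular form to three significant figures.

βl = 2π × 0.219 = 78.8°
tan(βl) = tan(78.8°) = 5.07
Z_in = Z_0·(Z_L + jZ_0·tanβl)/(Z_0 + jZ_L·tanβl)
     = 50·(282 + j253)/(50 + j1430)

Z_in ≈ 9.2 − j9.54 Ω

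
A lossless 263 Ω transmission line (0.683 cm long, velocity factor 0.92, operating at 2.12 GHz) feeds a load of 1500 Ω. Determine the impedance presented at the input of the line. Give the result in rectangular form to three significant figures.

λ = v/f = 0.92·c / 2.12 GHz = 0.13 m
βl = 2π·l/λ = 2π × 0.0525 = 18.9°
tan(βl) = tan(18.9°) = 0.342
Z_in = Z_0·(Z_L + jZ_0·tanβl)/(Z_0 + jZ_L·tanβl)
     = 263·(1500 + j90)/(263 + j513)

Z_in ≈ 349 − j590 Ω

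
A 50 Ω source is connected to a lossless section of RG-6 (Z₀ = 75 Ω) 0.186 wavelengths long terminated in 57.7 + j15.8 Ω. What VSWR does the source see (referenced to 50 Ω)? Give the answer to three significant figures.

VSWR ≈ 2.14

βl = 2π × 0.186 = 67°
tan(βl) = 2.35
Z_in = Z_0·(Z_L + jZ_0·tanβl)/(Z_0 + jZ_L·tanβl) = 107 − j2.1 Ω
Γ_s = (Z_in − Z_s)/(Z_in + Z_s) = (56.8 − j2.1)/(157 − j2.1), |Γ_s| = 0.362
VSWR = (1 + |Γ_s|)/(1 − |Γ_s|)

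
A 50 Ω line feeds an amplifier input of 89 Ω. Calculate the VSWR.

Γ = (89 − 50)/(89 + 50) = 0.281
VSWR = (1 + 0.281)/(1 − 0.281)

VSWR ≈ 1.78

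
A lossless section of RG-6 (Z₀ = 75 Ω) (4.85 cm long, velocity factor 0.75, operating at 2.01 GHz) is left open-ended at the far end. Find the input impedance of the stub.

Z_in ≈ +j168 Ω

λ = v/f = 0.75·c / 2.01 GHz = 0.112 m
βl = 2π·l/λ = 2π × 0.433 = 156°
tan(βl) = -0.446
For an open-ended stub, Z_in = −jZ_0·cot(βl) = −jZ_0/tan(βl)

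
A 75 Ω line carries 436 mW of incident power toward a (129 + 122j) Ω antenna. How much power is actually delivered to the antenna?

P_delivered ≈ 299 mW

|Γ| = |(54 + j122)/(204 + j122)| = 0.561
|Γ|² = 0.315
P_refl = |Γ|²·P_inc = 137 mW, P_del = (1 − |Γ|²)·P_inc = 299 mW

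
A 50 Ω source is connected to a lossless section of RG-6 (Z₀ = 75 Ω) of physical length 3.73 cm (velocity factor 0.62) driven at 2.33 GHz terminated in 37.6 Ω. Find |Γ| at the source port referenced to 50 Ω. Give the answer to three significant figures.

|Γ| ≈ 0.18

λ = v/f = 0.62·c / 2.33 GHz = 0.0798 m
βl = 2π·l/λ = 2π × 0.467 = 168°
tan(βl) = -0.209
Z_in = Z_0·(Z_L + jZ_0·tanβl)/(Z_0 + jZ_L·tanβl) = 38.8 − j11.6 Ω
Γ_s = (Z_in − Z_s)/(Z_in + Z_s) = (-11.2 − j11.6)/(88.8 − j11.6), |Γ_s| = 0.18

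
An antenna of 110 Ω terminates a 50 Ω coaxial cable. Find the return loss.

RL ≈ 8.52 dB

Γ = (110 − 50)/(110 + 50) = 0.375
RL = −20·log₁₀|Γ| = −20·log₁₀(0.375)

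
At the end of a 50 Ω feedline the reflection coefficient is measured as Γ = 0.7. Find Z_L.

Z_L = Z_0·(1 + Γ)/(1 − Γ) = 50·(1.7)/(0.3)

Z_L ≈ 283 Ω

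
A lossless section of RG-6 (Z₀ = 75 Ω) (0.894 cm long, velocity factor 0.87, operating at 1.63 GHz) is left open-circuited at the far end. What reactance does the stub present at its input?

X_in ≈ -205 Ω (capacitive)

λ = v/f = 0.87·c / 1.63 GHz = 0.16 m
βl = 2π·l/λ = 2π × 0.0558 = 20.1°
tan(βl) = 0.366
For an open-circuited stub, Z_in = −jZ_0·cot(βl) = −jZ_0/tan(βl)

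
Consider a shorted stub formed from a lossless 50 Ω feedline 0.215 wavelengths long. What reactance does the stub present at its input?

X_in ≈ 224 Ω (inductive)

βl = 2π × 0.215 = 77.4°
tan(βl) = 4.47
For a shorted stub, Z_in = jZ_0·tan(βl)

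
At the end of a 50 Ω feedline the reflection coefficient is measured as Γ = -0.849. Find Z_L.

Z_L = Z_0·(1 + Γ)/(1 − Γ) = 50·(0.151)/(1.85)

Z_L ≈ 4.08 Ω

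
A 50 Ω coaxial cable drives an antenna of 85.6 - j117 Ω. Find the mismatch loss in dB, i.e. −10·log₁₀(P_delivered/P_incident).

mismatch loss ≈ 2.73 dB

Γ = (35.6 − j117)/(135.6 − j117), |Γ| = 0.683
|Γ|² = 0.466, so P_del/P_inc = 1 − |Γ|² = 0.534
ML = −10·log₁₀(1 − |Γ|²)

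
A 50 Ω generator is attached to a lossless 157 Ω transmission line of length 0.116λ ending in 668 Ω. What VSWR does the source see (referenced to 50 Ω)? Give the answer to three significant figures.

VSWR ≈ 8.28

βl = 2π × 0.116 = 41.8°
tan(βl) = 0.893
Z_in = Z_0·(Z_L + jZ_0·tanβl)/(Z_0 + jZ_L·tanβl) = 77.8 − j155 Ω
Γ_s = (Z_in − Z_s)/(Z_in + Z_s) = (27.8 − j155)/(128 − j155), |Γ_s| = 0.785
VSWR = (1 + |Γ_s|)/(1 − |Γ_s|)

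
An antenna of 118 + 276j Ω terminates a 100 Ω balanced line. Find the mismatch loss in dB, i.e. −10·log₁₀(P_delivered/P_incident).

mismatch loss ≈ 4.18 dB

Γ = (18 + j276)/(218 + j276), |Γ| = 0.786
|Γ|² = 0.618, so P_del/P_inc = 1 − |Γ|² = 0.382
ML = −10·log₁₀(1 − |Γ|²)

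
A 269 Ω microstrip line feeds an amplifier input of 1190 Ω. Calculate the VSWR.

VSWR ≈ 4.42

Γ = (1190 − 269)/(1190 + 269) = 0.631
VSWR = (1 + 0.631)/(1 − 0.631)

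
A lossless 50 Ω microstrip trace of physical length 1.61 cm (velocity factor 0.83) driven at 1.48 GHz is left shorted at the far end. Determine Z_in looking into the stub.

λ = v/f = 0.83·c / 1.48 GHz = 0.168 m
βl = 2π·l/λ = 2π × 0.0957 = 34.5°
tan(βl) = 0.686
For a shorted stub, Z_in = jZ_0·tan(βl)

Z_in ≈ +j34.3 Ω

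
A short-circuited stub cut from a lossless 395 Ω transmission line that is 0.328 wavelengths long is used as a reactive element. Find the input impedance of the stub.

Z_in ≈ −j740 Ω

βl = 2π × 0.328 = 118°
tan(βl) = -1.87
For a short-circuited stub, Z_in = jZ_0·tan(βl)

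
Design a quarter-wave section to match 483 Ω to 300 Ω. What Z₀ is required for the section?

Z_qwt ≈ 381 Ω

Z_qwt = √(Z_0·R_L) = √(300 × 483) = √144900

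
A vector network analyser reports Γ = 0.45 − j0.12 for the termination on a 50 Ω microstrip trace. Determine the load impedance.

Z_L = Z_0·(1 + Γ)/(1 − Γ) = 50·(1.45 − j0.12)/(0.55 + j0.12)

Z_L ≈ 124 − j37.9 Ω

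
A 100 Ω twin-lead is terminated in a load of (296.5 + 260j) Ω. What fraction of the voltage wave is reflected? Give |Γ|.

Γ = (Z_L − Z_0)/(Z_L + Z_0) = (196.5 + j260)/(396.5 + j260)
|Γ| = 326/474

|Γ| ≈ 0.687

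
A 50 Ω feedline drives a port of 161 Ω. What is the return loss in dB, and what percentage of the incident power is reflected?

Γ = (161 − 50)/(161 + 50) = 0.526
RL = −20·log₁₀(0.526) = 5.58 dB
P_refl/P_inc = |Γ|² = 0.277

RL ≈ 5.58 dB; 27.7% of incident power reflected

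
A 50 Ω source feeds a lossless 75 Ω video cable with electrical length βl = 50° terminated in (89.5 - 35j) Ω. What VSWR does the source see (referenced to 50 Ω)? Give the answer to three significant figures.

VSWR ≈ 1.22

tan(βl) = 1.19
Z_in = Z_0·(Z_L + jZ_0·tanβl)/(Z_0 + jZ_L·tanβl) = 48.7 − j9.6 Ω
Γ_s = (Z_in − Z_s)/(Z_in + Z_s) = (-1.26 − j9.6)/(98.7 − j9.6), |Γ_s| = 0.0976
VSWR = (1 + |Γ_s|)/(1 − |Γ_s|)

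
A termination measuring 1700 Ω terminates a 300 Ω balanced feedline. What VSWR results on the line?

VSWR ≈ 5.67

Γ = (1700 − 300)/(1700 + 300) = 0.7
VSWR = (1 + 0.7)/(1 − 0.7)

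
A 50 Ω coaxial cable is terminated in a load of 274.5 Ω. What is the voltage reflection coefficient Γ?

Γ = 0.692

Γ = (Z_L − Z_0)/(Z_L + Z_0) = (274.5 − 50)/(274.5 + 50) = 224.5/324.5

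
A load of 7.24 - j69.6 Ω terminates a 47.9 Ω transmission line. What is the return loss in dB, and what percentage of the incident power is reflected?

Γ = (-40.66 − j69.6)/(55.14 − j69.6), |Γ| = 0.908
RL = −20·log₁₀(0.908) = 0.84 dB
P_refl/P_inc = |Γ|² = 0.824

RL ≈ 0.84 dB; 82.4% of incident power reflected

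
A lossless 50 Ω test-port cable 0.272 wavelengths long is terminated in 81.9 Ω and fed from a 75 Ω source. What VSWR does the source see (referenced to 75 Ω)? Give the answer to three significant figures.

βl = 2π × 0.272 = 97.9°
tan(βl) = -7.19
Z_in = Z_0·(Z_L + jZ_0·tanβl)/(Z_0 + jZ_L·tanβl) = 30.9 + j4.33 Ω
Γ_s = (Z_in − Z_s)/(Z_in + Z_s) = (-44.1 + j4.33)/(106 + j4.33), |Γ_s| = 0.418
VSWR = (1 + |Γ_s|)/(1 − |Γ_s|)

VSWR ≈ 2.44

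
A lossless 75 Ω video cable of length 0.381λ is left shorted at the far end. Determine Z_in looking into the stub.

βl = 2π × 0.381 = 137°
tan(βl) = -0.927
For a shorted stub, Z_in = jZ_0·tan(βl)

Z_in ≈ −j69.5 Ω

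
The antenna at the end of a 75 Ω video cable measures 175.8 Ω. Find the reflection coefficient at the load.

Γ = (Z_L − Z_0)/(Z_L + Z_0) = (175.8 − 75)/(175.8 + 75) = 100.8/250.8

Γ = 0.402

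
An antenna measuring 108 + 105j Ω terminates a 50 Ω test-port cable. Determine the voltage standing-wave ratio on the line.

Γ = (Z_L − Z_0)/(Z_L + Z_0) = (58 + j105)/(158 + j105)
|Γ| = 120/190 = 0.632
VSWR = (1 + |Γ|)/(1 − |Γ|) = 1.63/0.368

VSWR ≈ 4.44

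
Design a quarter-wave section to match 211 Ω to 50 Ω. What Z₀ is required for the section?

Z_qwt ≈ 103 Ω

Z_qwt = √(Z_0·R_L) = √(50 × 211) = √10550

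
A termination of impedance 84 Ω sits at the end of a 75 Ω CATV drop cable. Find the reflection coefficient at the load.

Γ = 0.0566

Γ = (Z_L − Z_0)/(Z_L + Z_0) = (84 − 75)/(84 + 75) = 9/159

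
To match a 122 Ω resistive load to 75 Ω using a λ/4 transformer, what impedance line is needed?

Z_qwt ≈ 95.7 Ω

Z_qwt = √(Z_0·R_L) = √(75 × 122) = √9150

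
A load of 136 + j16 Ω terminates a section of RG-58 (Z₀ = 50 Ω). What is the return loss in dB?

RL ≈ 6.58 dB

Γ = (86 + j16)/(186 + j16), |Γ| = 0.469
RL = −20·log₁₀|Γ| = −20·log₁₀(0.469)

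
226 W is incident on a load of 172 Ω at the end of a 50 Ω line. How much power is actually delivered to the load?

P_delivered ≈ 158 W

Γ = (172 − 50)/(172 + 50) = 0.55
|Γ|² = 0.302
P_refl = |Γ|²·P_inc = 68.3 W, P_del = (1 − |Γ|²)·P_inc = 158 W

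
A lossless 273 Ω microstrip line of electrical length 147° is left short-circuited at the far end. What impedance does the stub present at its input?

Z_in ≈ −j177 Ω

tan(βl) = -0.649
For a short-circuited stub, Z_in = jZ_0·tan(βl)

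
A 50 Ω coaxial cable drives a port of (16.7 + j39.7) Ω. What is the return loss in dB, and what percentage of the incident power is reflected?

RL ≈ 3.51 dB; 44.6% of incident power reflected

Γ = (-33.3 + j39.7)/(66.7 + j39.7), |Γ| = 0.668
RL = −20·log₁₀(0.668) = 3.51 dB
P_refl/P_inc = |Γ|² = 0.446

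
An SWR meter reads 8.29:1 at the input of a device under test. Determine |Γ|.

|Γ| ≈ 0.785

|Γ| = (S − 1)/(S + 1) = (8.29 − 1)/(8.29 + 1) = 7.29/9.29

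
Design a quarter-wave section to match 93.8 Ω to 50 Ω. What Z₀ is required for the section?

Z_qwt ≈ 68.5 Ω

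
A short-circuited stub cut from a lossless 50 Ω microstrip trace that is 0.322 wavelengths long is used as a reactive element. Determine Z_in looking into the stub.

Z_in ≈ −j103 Ω

βl = 2π × 0.322 = 116°
tan(βl) = -2.06
For a short-circuited stub, Z_in = jZ_0·tan(βl)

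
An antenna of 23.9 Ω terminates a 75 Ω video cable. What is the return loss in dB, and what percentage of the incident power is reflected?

Γ = (23.9 − 75)/(23.9 + 75) = -0.517
RL = −20·log₁₀(0.517) = 5.74 dB
P_refl/P_inc = |Γ|² = 0.267

RL ≈ 5.74 dB; 26.7% of incident power reflected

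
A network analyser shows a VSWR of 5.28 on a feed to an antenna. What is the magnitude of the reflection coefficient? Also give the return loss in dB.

|Γ| = (S − 1)/(S + 1) = (5.28 − 1)/(5.28 + 1) = 4.28/6.28
RL = −20·log₁₀|Γ| = −20·log₁₀(0.682)

|Γ| ≈ 0.682; return loss ≈ 3.33 dB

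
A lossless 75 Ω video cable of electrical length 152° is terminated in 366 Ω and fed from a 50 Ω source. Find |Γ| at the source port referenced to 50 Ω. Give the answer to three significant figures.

|Γ| ≈ 0.731

tan(βl) = -0.532
Z_in = Z_0·(Z_L + jZ_0·tanβl)/(Z_0 + jZ_L·tanβl) = 60.7 + j118 Ω
Γ_s = (Z_in − Z_s)/(Z_in + Z_s) = (10.7 + j118)/(111 + j118), |Γ_s| = 0.731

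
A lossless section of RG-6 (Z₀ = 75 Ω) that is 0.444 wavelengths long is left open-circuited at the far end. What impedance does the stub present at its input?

βl = 2π × 0.444 = 160°
tan(βl) = -0.367
For an open-circuited stub, Z_in = −jZ_0·cot(βl) = −jZ_0/tan(βl)

Z_in ≈ +j204 Ω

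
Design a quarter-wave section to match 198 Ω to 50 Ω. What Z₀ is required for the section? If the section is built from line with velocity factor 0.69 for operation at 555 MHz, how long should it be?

Z_qwt ≈ 99.5 Ω; length ≈ 9.32 cm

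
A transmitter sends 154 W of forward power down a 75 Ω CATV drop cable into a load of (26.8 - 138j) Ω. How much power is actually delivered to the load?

|Γ| = |(-48.2 − j138)/(101.8 − j138)| = 0.852
|Γ|² = 0.727
P_refl = |Γ|²·P_inc = 112 W, P_del = (1 − |Γ|²)·P_inc = 42.1 W

P_delivered ≈ 42.1 W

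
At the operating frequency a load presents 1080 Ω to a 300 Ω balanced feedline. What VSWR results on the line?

Γ = (1080 − 300)/(1080 + 300) = 0.565
VSWR = (1 + 0.565)/(1 − 0.565)

VSWR ≈ 3.6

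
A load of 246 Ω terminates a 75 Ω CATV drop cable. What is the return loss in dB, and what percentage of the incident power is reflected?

RL ≈ 5.47 dB; 28.4% of incident power reflected

Γ = (246 − 75)/(246 + 75) = 0.533
RL = −20·log₁₀(0.533) = 5.47 dB
P_refl/P_inc = |Γ|² = 0.284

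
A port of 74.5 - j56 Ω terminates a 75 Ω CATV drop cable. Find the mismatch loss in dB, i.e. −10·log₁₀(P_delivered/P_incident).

Γ = (-0.5 − j56)/(149.5 − j56), |Γ| = 0.351
|Γ|² = 0.123, so P_del/P_inc = 1 − |Γ|² = 0.877
ML = −10·log₁₀(1 − |Γ|²)

mismatch loss ≈ 0.57 dB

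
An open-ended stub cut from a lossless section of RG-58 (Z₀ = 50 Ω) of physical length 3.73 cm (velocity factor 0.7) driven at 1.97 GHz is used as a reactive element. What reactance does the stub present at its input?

λ = v/f = 0.7·c / 1.97 GHz = 0.107 m
βl = 2π·l/λ = 2π × 0.35 = 126°
tan(βl) = -1.38
For an open-ended stub, Z_in = −jZ_0·cot(βl) = −jZ_0/tan(βl)

X_in ≈ 36.3 Ω (inductive)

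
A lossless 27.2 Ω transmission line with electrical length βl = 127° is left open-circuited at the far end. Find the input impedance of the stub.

tan(βl) = -1.33
For an open-circuited stub, Z_in = −jZ_0·cot(βl) = −jZ_0/tan(βl)

Z_in ≈ +j20.5 Ω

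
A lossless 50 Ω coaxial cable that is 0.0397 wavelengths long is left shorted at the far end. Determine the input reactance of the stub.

X_in ≈ 12.7 Ω (inductive)

βl = 2π × 0.0397 = 14.3°
tan(βl) = 0.255
For a shorted stub, Z_in = jZ_0·tan(βl)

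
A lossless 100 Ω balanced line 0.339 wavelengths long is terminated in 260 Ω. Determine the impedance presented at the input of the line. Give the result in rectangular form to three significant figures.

βl = 2π × 0.339 = 122°
tan(βl) = tan(122°) = -1.6
Z_in = Z_0·(Z_L + jZ_0·tanβl)/(Z_0 + jZ_L·tanβl)
     = 100·(260 − j160)/(100 − j415)

Z_in ≈ 50.6 + j50.4 Ω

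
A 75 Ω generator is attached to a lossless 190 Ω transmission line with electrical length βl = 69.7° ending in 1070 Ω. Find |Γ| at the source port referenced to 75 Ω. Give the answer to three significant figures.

|Γ| ≈ 0.585

tan(βl) = 2.7
Z_in = Z_0·(Z_L + jZ_0·tanβl)/(Z_0 + jZ_L·tanβl) = 38.2 − j67.8 Ω
Γ_s = (Z_in − Z_s)/(Z_in + Z_s) = (-36.8 − j67.8)/(113 − j67.8), |Γ_s| = 0.585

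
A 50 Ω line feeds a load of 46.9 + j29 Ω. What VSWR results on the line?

VSWR ≈ 1.81

Γ = (Z_L − Z_0)/(Z_L + Z_0) = (-3.1 + j29)/(96.9 + j29)
|Γ| = 29.2/101 = 0.288
VSWR = (1 + |Γ|)/(1 − |Γ|) = 1.29/0.712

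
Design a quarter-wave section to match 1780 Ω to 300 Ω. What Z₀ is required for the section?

Z_qwt ≈ 731 Ω

Z_qwt = √(Z_0·R_L) = √(300 × 1780) = √534000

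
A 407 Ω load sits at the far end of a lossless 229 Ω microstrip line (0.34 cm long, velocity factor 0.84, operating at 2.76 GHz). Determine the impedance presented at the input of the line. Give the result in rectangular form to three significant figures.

λ = v/f = 0.84·c / 2.76 GHz = 0.0913 m
βl = 2π·l/λ = 2π × 0.0372 = 13.4°
tan(βl) = tan(13.4°) = 0.238
Z_in = Z_0·(Z_L + jZ_0·tanβl)/(Z_0 + jZ_L·tanβl)
     = 229·(407 + j54.6)/(229 + j97)

Z_in ≈ 365 − j99.9 Ω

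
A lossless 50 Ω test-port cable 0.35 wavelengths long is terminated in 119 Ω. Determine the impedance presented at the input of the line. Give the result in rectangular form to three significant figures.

βl = 2π × 0.35 = 126°
tan(βl) = tan(126°) = -1.38
Z_in = Z_0·(Z_L + jZ_0·tanβl)/(Z_0 + jZ_L·tanβl)
     = 50·(119 − j68.8)/(50 − j164)

Z_in ≈ 29.4 + j27.4 Ω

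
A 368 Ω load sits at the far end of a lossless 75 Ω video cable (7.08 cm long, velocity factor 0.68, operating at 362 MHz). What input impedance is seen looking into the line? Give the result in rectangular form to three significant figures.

λ = v/f = 0.68·c / 362 MHz = 0.564 m
βl = 2π·l/λ = 2π × 0.126 = 45.2°
tan(βl) = tan(45.2°) = 1.01
Z_in = Z_0·(Z_L + jZ_0·tanβl)/(Z_0 + jZ_L·tanβl)
     = 75·(368 + j75.6)/(75 + j371)

Z_in ≈ 29.1 − j68.5 Ω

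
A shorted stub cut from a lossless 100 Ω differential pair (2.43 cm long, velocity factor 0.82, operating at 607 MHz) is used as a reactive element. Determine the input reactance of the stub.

λ = v/f = 0.82·c / 607 MHz = 0.405 m
βl = 2π·l/λ = 2π × 0.06 = 21.6°
tan(βl) = 0.396
For a shorted stub, Z_in = jZ_0·tan(βl)

X_in ≈ 39.6 Ω (inductive)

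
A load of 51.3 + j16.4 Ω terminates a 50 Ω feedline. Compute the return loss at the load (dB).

RL ≈ 15.9 dB

Γ = (1.3 + j16.4)/(101.3 + j16.4), |Γ| = 0.16
RL = −20·log₁₀|Γ| = −20·log₁₀(0.16)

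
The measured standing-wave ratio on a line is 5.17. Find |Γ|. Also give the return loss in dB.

|Γ| ≈ 0.676; return loss ≈ 3.4 dB

|Γ| = (S − 1)/(S + 1) = (5.17 − 1)/(5.17 + 1) = 4.17/6.17
RL = −20·log₁₀|Γ| = −20·log₁₀(0.676)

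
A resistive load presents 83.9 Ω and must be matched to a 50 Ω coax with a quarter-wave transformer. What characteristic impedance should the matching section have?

Z_qwt = √(Z_0·R_L) = √(50 × 83.9) = √4195

Z_qwt ≈ 64.8 Ω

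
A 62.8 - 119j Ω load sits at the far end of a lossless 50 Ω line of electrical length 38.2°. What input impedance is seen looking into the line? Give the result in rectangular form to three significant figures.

Z_in ≈ 11 − j31.5 Ω

tan(βl) = tan(38.2°) = 0.787
Z_in = Z_0·(Z_L + jZ_0·tanβl)/(Z_0 + jZ_L·tanβl)
     = 50·(62.8 − j79.7)/(144 + j49.4)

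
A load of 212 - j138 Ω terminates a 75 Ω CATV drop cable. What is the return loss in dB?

RL ≈ 4.28 dB

Γ = (137 − j138)/(287 − j138), |Γ| = 0.611
RL = −20·log₁₀|Γ| = −20·log₁₀(0.611)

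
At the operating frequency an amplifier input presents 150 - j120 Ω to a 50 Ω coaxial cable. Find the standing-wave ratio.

VSWR ≈ 5.06

Γ = (Z_L − Z_0)/(Z_L + Z_0) = (100 − j120)/(200 − j120)
|Γ| = 156/233 = 0.67
VSWR = (1 + |Γ|)/(1 − |Γ|) = 1.67/0.33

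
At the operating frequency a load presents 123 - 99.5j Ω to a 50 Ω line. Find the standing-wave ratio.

VSWR ≈ 4.24

Γ = (Z_L − Z_0)/(Z_L + Z_0) = (73 − j99.5)/(173 − j99.5)
|Γ| = 123/200 = 0.618
VSWR = (1 + |Γ|)/(1 − |Γ|) = 1.62/0.382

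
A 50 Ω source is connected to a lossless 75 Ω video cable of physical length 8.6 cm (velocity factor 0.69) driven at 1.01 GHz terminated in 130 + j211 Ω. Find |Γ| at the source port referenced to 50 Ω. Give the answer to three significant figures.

λ = v/f = 0.69·c / 1.01 GHz = 0.205 m
βl = 2π·l/λ = 2π × 0.42 = 151°
tan(βl) = -0.553
Z_in = Z_0·(Z_L + jZ_0·tanβl)/(Z_0 + jZ_L·tanβl) = 22.8 + j74.9 Ω
Γ_s = (Z_in − Z_s)/(Z_in + Z_s) = (-27.2 + j74.9)/(72.8 + j74.9), |Γ_s| = 0.763

|Γ| ≈ 0.763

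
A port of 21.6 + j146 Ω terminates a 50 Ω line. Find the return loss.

Γ = (-28.4 + j146)/(71.6 + j146), |Γ| = 0.915
RL = −20·log₁₀|Γ| = −20·log₁₀(0.915)

RL ≈ 0.775 dB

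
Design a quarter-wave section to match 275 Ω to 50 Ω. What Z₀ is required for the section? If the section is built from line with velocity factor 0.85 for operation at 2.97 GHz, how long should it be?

Z_qwt ≈ 117 Ω; length ≈ 2.15 cm

Z_qwt = √(Z_0·R_L) = √(50 × 275) = √13750
λ = 0.85·c/f = 0.0859 m, so l = λ/4 = 0.0215 m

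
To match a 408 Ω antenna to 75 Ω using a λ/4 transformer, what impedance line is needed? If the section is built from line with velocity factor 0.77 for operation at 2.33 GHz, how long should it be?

Z_qwt ≈ 175 Ω; length ≈ 2.48 cm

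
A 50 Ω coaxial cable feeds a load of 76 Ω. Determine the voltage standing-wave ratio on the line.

VSWR ≈ 1.52

Γ = (76 − 50)/(76 + 50) = 0.206
VSWR = (1 + 0.206)/(1 − 0.206)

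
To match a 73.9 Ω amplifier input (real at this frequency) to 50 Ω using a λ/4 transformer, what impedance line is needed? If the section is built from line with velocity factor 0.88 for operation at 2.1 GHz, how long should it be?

Z_qwt = √(Z_0·R_L) = √(50 × 73.9) = √3695
λ = 0.88·c/f = 0.126 m, so l = λ/4 = 0.0314 m

Z_qwt ≈ 60.8 Ω; length ≈ 3.14 cm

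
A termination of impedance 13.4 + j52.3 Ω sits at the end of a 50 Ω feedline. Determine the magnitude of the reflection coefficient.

|Γ| ≈ 0.777

Γ = (Z_L − Z_0)/(Z_L + Z_0) = (-36.6 + j52.3)/(63.4 + j52.3)
|Γ| = 63.8/82.2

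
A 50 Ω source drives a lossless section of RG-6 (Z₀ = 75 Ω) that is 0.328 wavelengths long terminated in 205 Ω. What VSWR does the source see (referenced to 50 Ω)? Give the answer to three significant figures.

VSWR ≈ 2.39

βl = 2π × 0.328 = 118°
tan(βl) = -1.87
Z_in = Z_0·(Z_L + jZ_0·tanβl)/(Z_0 + jZ_L·tanβl) = 34 + j33.4 Ω
Γ_s = (Z_in − Z_s)/(Z_in + Z_s) = (-16 + j33.4)/(84 + j33.4), |Γ_s| = 0.41
VSWR = (1 + |Γ_s|)/(1 − |Γ_s|)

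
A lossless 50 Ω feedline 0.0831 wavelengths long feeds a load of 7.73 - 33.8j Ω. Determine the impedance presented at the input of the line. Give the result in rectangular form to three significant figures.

βl = 2π × 0.0831 = 29.9°
tan(βl) = tan(29.9°) = 0.575
Z_in = Z_0·(Z_L + jZ_0·tanβl)/(Z_0 + jZ_L·tanβl)
     = 50·(7.73 − j5.03)/(69.4 + j4.45)

Z_in ≈ 5.31 − j3.96 Ω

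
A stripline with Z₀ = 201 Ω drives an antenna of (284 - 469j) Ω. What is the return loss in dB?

RL ≈ 3.02 dB

Γ = (83 − j469)/(485 − j469), |Γ| = 0.706
RL = −20·log₁₀|Γ| = −20·log₁₀(0.706)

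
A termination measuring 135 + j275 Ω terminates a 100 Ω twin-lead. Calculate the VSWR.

VSWR ≈ 7.56

Γ = (Z_L − Z_0)/(Z_L + Z_0) = (35 + j275)/(235 + j275)
|Γ| = 277/362 = 0.766
VSWR = (1 + |Γ|)/(1 − |Γ|) = 1.77/0.234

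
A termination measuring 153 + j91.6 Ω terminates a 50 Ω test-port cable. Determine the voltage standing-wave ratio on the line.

VSWR ≈ 4.25

Γ = (Z_L − Z_0)/(Z_L + Z_0) = (103 + j91.6)/(203 + j91.6)
|Γ| = 138/223 = 0.619
VSWR = (1 + |Γ|)/(1 − |Γ|) = 1.62/0.381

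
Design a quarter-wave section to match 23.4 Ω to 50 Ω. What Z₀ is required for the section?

Z_qwt ≈ 34.2 Ω

Z_qwt = √(Z_0·R_L) = √(50 × 23.4) = √1170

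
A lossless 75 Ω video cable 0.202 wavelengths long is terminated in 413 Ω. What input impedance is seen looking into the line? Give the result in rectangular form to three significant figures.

Z_in ≈ 14.9 − j22.5 Ω

βl = 2π × 0.202 = 72.7°
tan(βl) = tan(72.7°) = 3.21
Z_in = Z_0·(Z_L + jZ_0·tanβl)/(Z_0 + jZ_L·tanβl)
     = 75·(413 + j241)/(75 + j1330)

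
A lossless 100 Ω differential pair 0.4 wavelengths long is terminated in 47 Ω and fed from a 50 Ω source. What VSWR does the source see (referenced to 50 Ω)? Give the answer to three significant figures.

βl = 2π × 0.4 = 144°
tan(βl) = -0.727
Z_in = Z_0·(Z_L + jZ_0·tanβl)/(Z_0 + jZ_L·tanβl) = 64.3 − j50.7 Ω
Γ_s = (Z_in − Z_s)/(Z_in + Z_s) = (14.3 − j50.7)/(114 − j50.7), |Γ_s| = 0.421
VSWR = (1 + |Γ_s|)/(1 − |Γ_s|)

VSWR ≈ 2.46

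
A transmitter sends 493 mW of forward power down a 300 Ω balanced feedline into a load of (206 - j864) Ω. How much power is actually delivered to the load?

|Γ| = |(-94 − j864)/(506 − j864)| = 0.868
|Γ|² = 0.753
P_refl = |Γ|²·P_inc = 371 mW, P_del = (1 − |Γ|²)·P_inc = 122 mW

P_delivered ≈ 122 mW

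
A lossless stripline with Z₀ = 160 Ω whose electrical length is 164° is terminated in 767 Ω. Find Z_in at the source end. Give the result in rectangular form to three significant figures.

Z_in ≈ 287 + j349 Ω

tan(βl) = tan(164°) = -0.287
Z_in = Z_0·(Z_L + jZ_0·tanβl)/(Z_0 + jZ_L·tanβl)
     = 160·(767 − j45.9)/(160 − j220)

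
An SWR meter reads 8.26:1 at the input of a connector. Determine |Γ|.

|Γ| = (S − 1)/(S + 1) = (8.26 − 1)/(8.26 + 1) = 7.26/9.26

|Γ| ≈ 0.784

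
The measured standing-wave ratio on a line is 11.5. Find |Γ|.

|Γ| = (S − 1)/(S + 1) = (11.5 − 1)/(11.5 + 1) = 10.5/12.5

|Γ| ≈ 0.84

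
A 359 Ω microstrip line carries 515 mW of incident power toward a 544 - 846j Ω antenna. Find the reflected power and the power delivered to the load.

|Γ| = |(185 − j846)/(903 − j846)| = 0.7
|Γ|² = 0.49
P_refl = |Γ|²·P_inc = 252 mW, P_del = (1 − |Γ|²)·P_inc = 263 mW

P_reflected ≈ 252 mW; P_delivered ≈ 263 mW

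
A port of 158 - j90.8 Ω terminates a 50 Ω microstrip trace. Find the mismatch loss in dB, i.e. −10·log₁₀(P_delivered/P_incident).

mismatch loss ≈ 2.12 dB

Γ = (108 − j90.8)/(208 − j90.8), |Γ| = 0.622
|Γ|² = 0.387, so P_del/P_inc = 1 − |Γ|² = 0.613
ML = −10·log₁₀(1 − |Γ|²)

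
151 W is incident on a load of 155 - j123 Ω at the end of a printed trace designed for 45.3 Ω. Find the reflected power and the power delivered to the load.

|Γ| = |(109.7 − j123)/(200.3 − j123)| = 0.701
|Γ|² = 0.492
P_refl = |Γ|²·P_inc = 74.2 W, P_del = (1 − |Γ|²)·P_inc = 76.8 W

P_reflected ≈ 74.2 W; P_delivered ≈ 76.8 W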